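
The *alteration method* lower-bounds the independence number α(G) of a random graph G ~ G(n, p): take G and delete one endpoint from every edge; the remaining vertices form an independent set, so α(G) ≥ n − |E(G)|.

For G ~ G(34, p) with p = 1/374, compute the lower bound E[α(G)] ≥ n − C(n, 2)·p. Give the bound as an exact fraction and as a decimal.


E[|E(G)|] = C(34, 2)·p = 561 · (1/374) = 3/2.
E[α(G)] ≥ n − E[|E(G)|] = 34 − 3/2 = 65/2.
Numerically: ≈ 32.5000.
(This is only a lower bound; the true E[α(G)] may be larger.)

E[α(G)] ≥ 65/2 ≈ 32.5000.


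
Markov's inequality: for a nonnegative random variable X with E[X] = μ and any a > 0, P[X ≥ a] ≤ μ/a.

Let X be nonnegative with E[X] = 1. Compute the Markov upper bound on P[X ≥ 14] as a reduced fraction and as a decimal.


μ = E[X] = 1, a = 14.
Markov: P[X ≥ 14] ≤ μ/a = (1)/14 = 1/14.
Numerically: ≈ 0.071.
(Since a = 14 > μ = 1.000, the bound 1/14 is < 1 and informative.)

P[X ≥ 14] ≤ 1/14 ≈ 0.071.


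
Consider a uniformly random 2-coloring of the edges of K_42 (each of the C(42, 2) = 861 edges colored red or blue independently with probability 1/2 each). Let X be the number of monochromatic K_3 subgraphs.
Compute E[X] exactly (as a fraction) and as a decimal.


Let X = Σ_S X_S over the C(42, 3) = 11480 subsets S of size 3, where X_S = 1 if the K_3 on S is monochromatic.
For a fixed S, the K_3 on S has C(3, 2) = 3 edges. P[all 3 edges red] = (1/2)^3, and likewise for blue, so P[monochromatic] = 2·(1/2)^3 = 2^{1 − 3} = 1/4.
By linearity: E[X] = C(42, 3) · 2^{1 − 3} = 11480 · 1/4 = 2870.
Numerically: E[X] ≈ 2870.0000.

E[X] = C(42,3)·2^(1−C(3,2)) = 2870 ≈ 2870.0000.


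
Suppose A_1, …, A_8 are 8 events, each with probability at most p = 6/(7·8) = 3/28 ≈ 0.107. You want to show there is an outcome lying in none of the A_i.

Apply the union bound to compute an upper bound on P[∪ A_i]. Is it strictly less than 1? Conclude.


Union bound: P[∪_{i=1}^{8} A_i] ≤ Σ_i P[A_i] ≤ 8·p = 8·(3/28) = 6/7.
Numerically: 6/7 ≈ 0.857.
Is 6/7 < 1? YES.
Since P[∪ A_i] ≤ 6/7 < 1, the complement has P[∩ A_i^c] ≥ 1 − 6/7 = 1/7 > 0, so some outcome avoids every A_i.

8·p = 6/7 ≈ 0.857; existence CERTIFIED by the union bound.


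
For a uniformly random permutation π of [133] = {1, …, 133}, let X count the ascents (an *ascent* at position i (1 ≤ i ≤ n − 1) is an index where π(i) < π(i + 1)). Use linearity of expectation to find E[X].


Write X = Σ X_I over i = 1, …, 132, with X_I the indicator of one ascent.
There are 132 indicators.
For each fixed i, the pair (π(i), π(i+1)) is a uniformly random ordered pair of distinct values from {1, …, 133}; by symmetry P[π(i) < π(i+1)] = 1/2.
By linearity: E[X] = 132 · (1/2) = (133 − 1) · (1/2) = 66 ≈ 66.00000.

E[X] = 66 = 66.00000.


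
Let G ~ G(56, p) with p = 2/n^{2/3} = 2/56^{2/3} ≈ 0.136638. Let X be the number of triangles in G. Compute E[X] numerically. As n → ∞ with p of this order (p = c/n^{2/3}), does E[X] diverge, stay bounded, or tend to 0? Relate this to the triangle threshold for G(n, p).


Number of potential triangles: C(56, 3) = 27720.
Each occurs with probability p³ ≈ (0.136638)³ ≈ 2.55102041e-03.
By linearity: E[X] = C(56, 3)·p³ ≈ 27720 · 2.55102041e-03 ≈ 70.714286.
Since α = 2/3 < 1, p = c/n^{2/3} ≫ 1/n is above the triangle threshold p ~ 1/n. Asymptotically E[X] ~ (c³/6)·n^{3(1−α)} = (2³/6)·n^{1} → ∞; triangles are abundant w.h.p.

E[X] ≈ 70.714286; in regime p = Θ(1/n^{2/3}) E[X] diverges (above the triangle threshold p ~ 1/n).


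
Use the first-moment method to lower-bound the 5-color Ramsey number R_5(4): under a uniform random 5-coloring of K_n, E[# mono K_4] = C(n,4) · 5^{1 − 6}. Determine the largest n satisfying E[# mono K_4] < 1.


We need C(n, 4) · 5^{1 − 6} < 1, i.e. C(n, 4) < 5^{6 − 1} = 3125.
Check values of n near the boundary:
  n = 16: C(16, 4) = 1820; 1820 < 3125? YES
  n = 17: C(17, 4) = 2380; 2380 < 3125? YES
  n = 18: C(18, 4) = 3060; 3060 < 3125? YES
  n = 19: C(19, 4) = 3876; 3876 < 3125? NO
The largest n with C(n, 4) < 3125 is n = 18 (where E[X] = 612/625 ≈ 0.979). Hence R_5(4) > 18, i.e. R_5(4) ≥ 19.

Largest n = 18; hence R_5(4) > 18.


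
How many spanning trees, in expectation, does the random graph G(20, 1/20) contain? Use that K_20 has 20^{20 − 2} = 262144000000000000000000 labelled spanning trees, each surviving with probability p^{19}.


K_20 has 20^{20 − 2} = 262144000000000000000000 labelled spanning trees.
For each such spanning tree H, let X_H = 1 if all 19 edges of H are present in G. Then P[X_H = 1] = p^{19} = (1/20)^{19} = 1/5242880000000000000000000.
By linearity of expectation: E[X] = Σ_H E[X_H] = 262144000000000000000000 · p^{19} = 262144000000000000000000 · 1/5242880000000000000000000 = 1/20.
Numerically: E[X] ≈ 0.05.

E[X] = 262144000000000000000000 · (1/20)^{19} = 1/20 ≈ 0.05.


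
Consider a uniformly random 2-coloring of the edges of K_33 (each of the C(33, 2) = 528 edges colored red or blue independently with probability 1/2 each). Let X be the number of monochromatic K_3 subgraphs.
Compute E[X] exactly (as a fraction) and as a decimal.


Let X = Σ_S X_S over the C(33, 3) = 5456 subsets S of size 3, where X_S = 1 if the K_3 on S is monochromatic.
For a fixed S, the K_3 on S has C(3, 2) = 3 edges. P[all 3 edges red] = (1/2)^3, and likewise for blue, so P[monochromatic] = 2·(1/2)^3 = 2^{1 − 3} = 1/4.
By linearity of expectation: E[X] = C(33, 3) · 2^{1 − 3} = 5456 · 1/4 = 1364.
Numerically: E[X] ≈ 1364.000.

E[X] = C(33,3)·2^(1−C(3,2)) = 1364 ≈ 1364.000.


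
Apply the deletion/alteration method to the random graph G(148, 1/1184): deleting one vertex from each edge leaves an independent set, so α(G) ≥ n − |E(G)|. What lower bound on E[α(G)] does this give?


E[|E(G)|] = C(148, 2)·p = 10878 · (1/1184) = 147/16.
E[α(G)] ≥ n − E[|E(G)|] = 148 − 147/16 = 2221/16.
Numerically: ≈ 138.8125.
(This is only a lower bound; the true E[α(G)] may be larger.)

E[α(G)] ≥ 2221/16 ≈ 138.8125.


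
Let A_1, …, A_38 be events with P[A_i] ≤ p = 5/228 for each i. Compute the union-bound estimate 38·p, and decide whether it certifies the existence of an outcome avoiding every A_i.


Union bound: P[∪_{i=1}^{38} A_i] ≤ Σ_i P[A_i] ≤ 38·p = 38·(5/228) = 5/6.
Numerically: 5/6 ≈ 0.83333.
Is 5/6 < 1? YES.
Since P[∪ A_i] ≤ 5/6 < 1, the complement has P[∩ A_i^c] ≥ 1 − 5/6 = 1/6 > 0, so some outcome avoids every A_i.

38·p = 5/6 ≈ 0.83333; existence CERTIFIED by the union bound.


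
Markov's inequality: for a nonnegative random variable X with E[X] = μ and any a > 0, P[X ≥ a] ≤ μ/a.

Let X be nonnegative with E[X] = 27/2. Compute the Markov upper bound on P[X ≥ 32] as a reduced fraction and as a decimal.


μ = E[X] = 27/2, a = 32.
Markov: P[X ≥ 32] ≤ μ/a = (27/2)/32 = 27/64.
Numerically: ≈ 0.4219.
(Since a = 32 > μ = 13.5000, the bound 27/64 is < 1 and informative.)

P[X ≥ 32] ≤ 27/64 ≈ 0.4219.


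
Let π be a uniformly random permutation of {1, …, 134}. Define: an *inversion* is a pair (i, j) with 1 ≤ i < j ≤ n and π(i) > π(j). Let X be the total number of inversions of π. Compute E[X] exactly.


Write X = Σ X_I over the C(134, 2) = 8911 pairs i < j, with X_I the indicator of one inversion.
There are 8911 indicators.
For each fixed pair i < j, the values π(i) and π(j) are two distinct elements of {1, …, 134} in uniformly random order; by symmetry P[π(i) > π(j)] = 1/2.
By linearity: E[X] = 8911 · (1/2) = C(134, 2) · (1/2) = 8911/2 = 8911/2 ≈ 4455.5000.

E[X] = 8911/2 = 4455.5000.


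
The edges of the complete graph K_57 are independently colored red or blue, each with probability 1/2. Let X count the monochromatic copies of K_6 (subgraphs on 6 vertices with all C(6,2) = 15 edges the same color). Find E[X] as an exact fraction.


Let X = Σ_S X_S over the C(57, 6) = 36288252 subsets S of size 6, where X_S = 1 if the K_6 on S is monochromatic.
For a fixed S, the K_6 on S has C(6, 2) = 15 edges. P[all 15 edges red] = (1/2)^15, and likewise for blue, so P[monochromatic] = 2·(1/2)^15 = 2^{1 − 15} = 1/16384.
By linearity of expectation: E[X] = C(57, 6) · 2^{1 − 15} = 36288252 · 1/16384 = 9072063/4096.
Numerically: E[X] ≈ 2214.8591.

E[X] = C(57,6)·2^(1−C(6,2)) = 9072063/4096 ≈ 2214.8591.


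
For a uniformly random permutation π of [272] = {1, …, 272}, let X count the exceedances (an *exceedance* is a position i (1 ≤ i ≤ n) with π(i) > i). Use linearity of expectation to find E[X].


Write X = Σ_{i=1}^{272} X_i, where X_i = 1_{π(i) > i}.
For each fixed i, π(i) is uniform over {1, …, 272} (marginal of a uniform permutation), so P[π(i) > i] = (n − i)/n. Summing: Σ_{i=1}^{272} (n − i)/n = (0 + 1 + … + 271)/272 = 272(272 − 1)/(2·272) = (272 − 1)/2.
Hence E[X] = Σ_{i=1}^{272} (272 − i)/272 = 271/2 ≈ 135.5000.

E[X] = 271/2 = 135.5000.


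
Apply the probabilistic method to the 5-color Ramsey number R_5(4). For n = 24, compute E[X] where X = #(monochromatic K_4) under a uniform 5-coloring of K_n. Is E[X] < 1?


E[X] = C(24, 4) · 5^{1 − 6} = 10626 · 5^{−5} = 10626/3125.
As a reduced fraction: E[X] = 10626/3125 ≈ 3.4003200.
Is E[X] < 1? NO.
Since E[X] ≥ 1, the first-moment bound is inconclusive at n = 24; it does NOT by itself certify R_5(4) > 24.

E[X] = 10626/3125 ≈ 3.4003200; E[X] ≥ 1; first-moment method inconclusive here.


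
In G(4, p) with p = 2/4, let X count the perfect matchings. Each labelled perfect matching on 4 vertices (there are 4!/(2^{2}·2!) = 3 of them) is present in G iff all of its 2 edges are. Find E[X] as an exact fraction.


K_4 has 4!/(2^{2}·2!) = 3 labelled perfect matchings.
For each such perfect matching H, let X_H = 1 if all 2 edges of H are present in G. Then P[X_H = 1] = p^{2} = (1/2)^{2} = 1/4.
By linearity: E[X] = Σ_H E[X_H] = 3 · p^{2} = 3 · 1/4 = 3/4.
Numerically: E[X] ≈ 0.75.

E[X] = 3 · (1/2)^{2} = 3/4 ≈ 0.75.


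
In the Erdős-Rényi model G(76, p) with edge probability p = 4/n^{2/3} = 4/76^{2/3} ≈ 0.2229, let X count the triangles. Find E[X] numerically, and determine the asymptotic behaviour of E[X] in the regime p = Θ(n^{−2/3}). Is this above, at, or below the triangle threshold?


Number of potential triangles: C(76, 3) = 70300.
Each occurs with probability p³ ≈ (0.2229)³ ≈ 1.108033e-02.
By linearity: E[X] = C(76, 3)·p³ ≈ 70300 · 1.108033e-02 ≈ 778.9474.
Since α = 2/3 < 1, p = c/n^{2/3} ≫ 1/n is above the triangle threshold p ~ 1/n. Asymptotically E[X] ~ (c³/6)·n^{3(1−α)} = (4³/6)·n^{1} → ∞; triangles are abundant w.h.p.

E[X] ≈ 778.9474; in regime p = Θ(1/n^{2/3}) E[X] diverges (above the triangle threshold p ~ 1/n).


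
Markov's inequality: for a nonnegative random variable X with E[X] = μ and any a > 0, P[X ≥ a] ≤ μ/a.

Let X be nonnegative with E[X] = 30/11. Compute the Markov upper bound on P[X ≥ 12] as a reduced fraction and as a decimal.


μ = E[X] = 30/11, a = 12.
Markov: P[X ≥ 12] ≤ μ/a = (30/11)/12 = 5/22.
Numerically: ≈ 0.22727.
(Since a = 12 > μ = 2.72727, the bound 5/22 is < 1 and informative.)

P[X ≥ 12] ≤ 5/22 ≈ 0.22727.


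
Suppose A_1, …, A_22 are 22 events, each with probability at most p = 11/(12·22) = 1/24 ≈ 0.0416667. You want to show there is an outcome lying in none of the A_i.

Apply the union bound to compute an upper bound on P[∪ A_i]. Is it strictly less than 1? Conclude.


Union bound: P[∪_{i=1}^{22} A_i] ≤ Σ_i P[A_i] ≤ 22·p = 22·(1/24) = 11/12.
Numerically: 11/12 ≈ 0.9166667.
Is 11/12 < 1? YES.
Since P[∪ A_i] ≤ 11/12 < 1, the complement has P[∩ A_i^c] ≥ 1 − 11/12 = 1/12 > 0, so some outcome avoids every A_i.

22·p = 11/12 ≈ 0.9166667; existence CERTIFIED by the union bound.


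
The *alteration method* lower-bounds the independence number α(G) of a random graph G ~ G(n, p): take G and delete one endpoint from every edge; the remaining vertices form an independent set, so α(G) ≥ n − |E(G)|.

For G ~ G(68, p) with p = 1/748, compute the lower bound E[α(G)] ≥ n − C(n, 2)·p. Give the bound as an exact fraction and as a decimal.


E[|E(G)|] = C(68, 2)·p = 2278 · (1/748) = 67/22.
E[α(G)] ≥ n − E[|E(G)|] = 68 − 67/22 = 1429/22.
Numerically: ≈ 64.9545.
(This is only a lower bound; the true E[α(G)] may be larger.)

E[α(G)] ≥ 1429/22 ≈ 64.9545.


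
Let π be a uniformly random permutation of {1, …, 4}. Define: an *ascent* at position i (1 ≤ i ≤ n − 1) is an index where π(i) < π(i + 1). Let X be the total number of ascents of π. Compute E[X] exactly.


Write X = Σ X_I over i = 1, …, 3, with X_I the indicator of one ascent.
There are 3 indicators.
For each fixed i, the pair (π(i), π(i+1)) is a uniformly random ordered pair of distinct values from {1, …, 4}; by symmetry P[π(i) < π(i+1)] = 1/2.
By linearity: E[X] = 3 · (1/2) = (4 − 1) · (1/2) = 3/2 ≈ 1.500000.

E[X] = 3/2 = 1.500000.


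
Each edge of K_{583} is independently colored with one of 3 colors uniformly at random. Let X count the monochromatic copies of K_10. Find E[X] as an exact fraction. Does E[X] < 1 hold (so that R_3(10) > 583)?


E[X] = C(583, 10) · 3^{1 − 45} = 1156690232601431494120 · 3^{−44} = 1156690232601431494120/984770902183611232881.
As a reduced fraction: E[X] = 1156690232601431494120/984770902183611232881 ≈ 1.1745780.
Is E[X] < 1? NO.
Since E[X] ≥ 1, the first-moment bound is inconclusive at n = 583; it does NOT by itself certify R_3(10) > 583.

E[X] = 1156690232601431494120/984770902183611232881 ≈ 1.1745780; E[X] ≥ 1; first-moment method inconclusive here.


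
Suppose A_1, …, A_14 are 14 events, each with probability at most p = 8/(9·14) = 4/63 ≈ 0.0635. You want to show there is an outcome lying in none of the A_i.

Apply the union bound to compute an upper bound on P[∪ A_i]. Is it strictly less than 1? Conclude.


Union bound: P[∪_{i=1}^{14} A_i] ≤ Σ_i P[A_i] ≤ 14·p = 14·(4/63) = 8/9.
Numerically: 8/9 ≈ 0.8889.
Is 8/9 < 1? YES.
Since P[∪ A_i] ≤ 8/9 < 1, the complement has P[∩ A_i^c] ≥ 1 − 8/9 = 1/9 > 0, so some outcome avoids every A_i.

14·p = 8/9 ≈ 0.8889; existence CERTIFIED by the union bound.


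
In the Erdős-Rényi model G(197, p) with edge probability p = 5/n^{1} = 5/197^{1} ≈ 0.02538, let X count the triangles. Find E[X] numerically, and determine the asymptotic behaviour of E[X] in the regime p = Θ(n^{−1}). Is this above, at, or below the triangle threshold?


Number of potential triangles: C(197, 3) = 1254890.
Each occurs with probability p³ ≈ (0.02538)³ ≈ 1.634976e-05.
By linearity: E[X] = C(197, 3)·p³ ≈ 1254890 · 1.634976e-05 ≈ 20.5171.
Here α = 1, so p = 5/n is exactly at the triangle threshold p ~ 1/n. Asymptotically E[X] → c³/6 = 5³/6 = 125/6 ≈ 20.8333, a bounded constant. In this regime the triangle count is asymptotically Poisson(c³/6).

E[X] ≈ 20.5171; in regime p = Θ(1/n^{1}) E[X] stays bounded (at the triangle threshold p ~ 1/n).


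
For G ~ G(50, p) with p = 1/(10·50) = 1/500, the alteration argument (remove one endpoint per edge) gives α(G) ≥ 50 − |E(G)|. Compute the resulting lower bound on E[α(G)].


E[|E(G)|] = C(50, 2)·p = 1225 · (1/500) = 49/20.
E[α(G)] ≥ n − E[|E(G)|] = 50 − 49/20 = 951/20.
Numerically: ≈ 47.5500.
(This is only a lower bound; the true E[α(G)] may be larger.)

E[α(G)] ≥ 951/20 ≈ 47.5500.


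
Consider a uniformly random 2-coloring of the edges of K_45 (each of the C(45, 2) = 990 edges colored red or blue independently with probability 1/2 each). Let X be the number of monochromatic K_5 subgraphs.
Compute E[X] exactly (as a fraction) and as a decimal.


Let X = Σ_S X_S over the C(45, 5) = 1221759 subsets S of size 5, where X_S = 1 if the K_5 on S is monochromatic.
For a fixed S, the K_5 on S has C(5, 2) = 10 edges. P[all 10 edges red] = (1/2)^10, and likewise for blue, so P[monochromatic] = 2·(1/2)^10 = 2^{1 − 10} = 1/512.
By linearity of expectation: E[X] = C(45, 5) · 2^{1 − 10} = 1221759 · 1/512 = 1221759/512.
Numerically: E[X] ≈ 2386.24805.

E[X] = C(45,5)·2^(1−C(5,2)) = 1221759/512 ≈ 2386.24805.


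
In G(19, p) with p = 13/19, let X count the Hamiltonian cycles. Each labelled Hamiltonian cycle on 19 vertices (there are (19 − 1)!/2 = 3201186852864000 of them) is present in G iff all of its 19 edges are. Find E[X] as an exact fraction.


K_19 has (19 − 1)!/2 = 3201186852864000 labelled Hamiltonian cycles.
For each such Hamiltonian cycle H, let X_H = 1 if all 19 edges of H are present in G. Then P[X_H = 1] = p^{19} = (13/19)^{19} = 1461920290375446110677/1978419655660313589123979.
Summing the indicators: E[X] = Σ_H E[X_H] = 3201186852864000 · p^{19} = 3201186852864000 · 1461920290375446110677/1978419655660313589123979 = 4679880013484999364018134658428928000/1978419655660313589123979.
Numerically: E[X] ≈ 2.36546e+12.

E[X] = 3201186852864000 · (13/19)^{19} = 4679880013484999364018134658428928000/1978419655660313589123979 ≈ 2.36546e+12.


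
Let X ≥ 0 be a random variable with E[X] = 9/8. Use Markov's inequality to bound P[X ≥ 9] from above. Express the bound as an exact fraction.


μ = E[X] = 9/8, a = 9.
Markov: P[X ≥ 9] ≤ μ/a = (9/8)/9 = 1/8.
Numerically: ≈ 0.1250.
(Since a = 9 > μ = 1.1250, the bound 1/8 is < 1 and informative.)

P[X ≥ 9] ≤ 1/8 ≈ 0.1250.


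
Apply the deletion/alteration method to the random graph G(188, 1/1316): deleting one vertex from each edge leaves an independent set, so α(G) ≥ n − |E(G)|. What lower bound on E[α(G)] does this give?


E[|E(G)|] = C(188, 2)·p = 17578 · (1/1316) = 187/14.
E[α(G)] ≥ n − E[|E(G)|] = 188 − 187/14 = 2445/14.
Numerically: ≈ 174.643.
(This is only a lower bound; the true E[α(G)] may be larger.)

E[α(G)] ≥ 2445/14 ≈ 174.643.


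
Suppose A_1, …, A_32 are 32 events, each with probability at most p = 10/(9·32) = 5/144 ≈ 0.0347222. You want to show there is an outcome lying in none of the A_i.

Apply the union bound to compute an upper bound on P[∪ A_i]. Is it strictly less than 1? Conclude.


Union bound: P[∪_{i=1}^{32} A_i] ≤ Σ_i P[A_i] ≤ 32·p = 32·(5/144) = 10/9.
Numerically: 10/9 ≈ 1.1111111.
Is 10/9 < 1? NO.
Since the bound 10/9 is ≥ 1, the union bound is uninformative here; it does NOT by itself certify existence.

32·p = 10/9 ≈ 1.1111111; existence NOT certified by the union bound.


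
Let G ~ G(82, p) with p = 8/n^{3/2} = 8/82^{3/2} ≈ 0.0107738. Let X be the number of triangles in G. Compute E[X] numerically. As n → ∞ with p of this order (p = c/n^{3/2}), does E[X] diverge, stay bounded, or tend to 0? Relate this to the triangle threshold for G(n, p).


Number of potential triangles: C(82, 3) = 88560.
Each occurs with probability p³ ≈ (0.0107738)³ ≈ 1.25056890e-06.
By linearity: E[X] = C(82, 3)·p³ ≈ 88560 · 1.25056890e-06 ≈ 0.110750.
Since α = 3/2 > 1, p = c/n^{3/2} = o(1/n) is below the triangle threshold p ~ 1/n. Asymptotically E[X] ~ (c³/6)·n^{3(1−α)} = (8³/6)·n^{-1.5} → 0, so by Markov's inequality G has no triangles w.h.p.

E[X] ≈ 0.110750; in regime p = Θ(1/n^{3/2}) E[X] tends to 0 (below the triangle threshold p ~ 1/n).


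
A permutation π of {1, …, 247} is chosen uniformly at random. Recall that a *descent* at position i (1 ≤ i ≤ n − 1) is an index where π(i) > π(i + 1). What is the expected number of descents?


Write X = Σ X_I over i = 1, …, 246, with X_I the indicator of one descent.
There are 246 indicators.
For each fixed i, the pair (π(i), π(i+1)) is a uniformly random ordered pair of distinct values from {1, …, 247}; by symmetry P[π(i) > π(i+1)] = 1/2.
By linearity: E[X] = 246 · (1/2) = (247 − 1) · (1/2) = 123 ≈ 123.000000.

E[X] = 123 = 123.000000.


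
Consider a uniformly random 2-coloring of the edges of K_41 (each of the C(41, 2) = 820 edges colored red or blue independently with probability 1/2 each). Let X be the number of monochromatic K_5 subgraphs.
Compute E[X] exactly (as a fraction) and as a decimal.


Let X = Σ_S X_S over the C(41, 5) = 749398 subsets S of size 5, where X_S = 1 if the K_5 on S is monochromatic.
For a fixed S, the K_5 on S has C(5, 2) = 10 edges. P[all 10 edges red] = (1/2)^10, and likewise for blue, so P[monochromatic] = 2·(1/2)^10 = 2^{1 − 10} = 1/512.
By linearity of expectation: E[X] = C(41, 5) · 2^{1 − 10} = 749398 · 1/512 = 374699/256.
Numerically: E[X] ≈ 1463.667969.

E[X] = C(41,5)·2^(1−C(5,2)) = 374699/256 ≈ 1463.667969.


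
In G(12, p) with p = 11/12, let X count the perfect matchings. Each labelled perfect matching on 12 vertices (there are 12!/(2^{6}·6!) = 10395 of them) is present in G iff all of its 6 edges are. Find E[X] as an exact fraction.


K_12 has 12!/(2^{6}·6!) = 10395 labelled perfect matchings.
For each such perfect matching H, let X_H = 1 if all 6 edges of H are present in G. Then P[X_H = 1] = p^{6} = (11/12)^{6} = 1771561/2985984.
By linearity of expectation: E[X] = Σ_H E[X_H] = 10395 · p^{6} = 10395 · 1771561/2985984 = 682050985/110592.
Numerically: E[X] ≈ 6167.3.

E[X] = 10395 · (11/12)^{6} = 682050985/110592 ≈ 6167.3.


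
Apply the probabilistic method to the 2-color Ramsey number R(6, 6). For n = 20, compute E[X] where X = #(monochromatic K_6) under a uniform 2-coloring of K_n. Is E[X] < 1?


E[X] = C(20, 6) · 2^{1 − 15} = 38760 · 2^{−14} = 38760/16384.
As a reduced fraction: E[X] = 4845/2048 ≈ 2.366.
Is E[X] < 1? NO.
Since E[X] ≥ 1, the first-moment bound is inconclusive at n = 20; it does NOT by itself certify R(6, 6) > 20.

E[X] = 4845/2048 ≈ 2.366; E[X] ≥ 1; first-moment method inconclusive here.


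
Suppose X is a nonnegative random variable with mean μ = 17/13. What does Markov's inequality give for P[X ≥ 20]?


μ = E[X] = 17/13, a = 20.
Markov: P[X ≥ 20] ≤ μ/a = (17/13)/20 = 17/260.
Numerically: ≈ 0.06538.
(Since a = 20 > μ = 1.30769, the bound 17/260 is < 1 and informative.)

P[X ≥ 20] ≤ 17/260 ≈ 0.06538.


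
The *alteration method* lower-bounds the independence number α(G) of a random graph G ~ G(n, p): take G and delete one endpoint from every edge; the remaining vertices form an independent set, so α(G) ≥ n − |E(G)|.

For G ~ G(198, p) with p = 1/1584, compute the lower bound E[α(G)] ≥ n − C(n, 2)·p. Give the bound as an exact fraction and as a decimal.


E[|E(G)|] = C(198, 2)·p = 19503 · (1/1584) = 197/16.
E[α(G)] ≥ n − E[|E(G)|] = 198 − 197/16 = 2971/16.
Numerically: ≈ 185.68750.
(This is only a lower bound; the true E[α(G)] may be larger.)

E[α(G)] ≥ 2971/16 ≈ 185.68750.


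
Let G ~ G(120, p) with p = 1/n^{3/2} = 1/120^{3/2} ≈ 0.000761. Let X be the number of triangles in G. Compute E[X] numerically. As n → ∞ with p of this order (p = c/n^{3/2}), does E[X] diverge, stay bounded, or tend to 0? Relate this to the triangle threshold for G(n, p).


Number of potential triangles: C(120, 3) = 280840.
Each occurs with probability p³ ≈ (0.000761)³ ≈ 4.40235e-10.
By linearity: E[X] = C(120, 3)·p³ ≈ 280840 · 4.40235e-10 ≈ 0.000.
Since α = 3/2 > 1, p = c/n^{3/2} = o(1/n) is below the triangle threshold p ~ 1/n. Asymptotically E[X] ~ (c³/6)·n^{3(1−α)} = (1³/6)·n^{-1.5} → 0, so by Markov's inequality G has no triangles w.h.p.

E[X] ≈ 0.000; in regime p = Θ(1/n^{3/2}) E[X] tends to 0 (below the triangle threshold p ~ 1/n).


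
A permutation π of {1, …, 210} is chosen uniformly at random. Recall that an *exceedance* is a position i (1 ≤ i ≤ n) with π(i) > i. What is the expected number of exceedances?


Write X = Σ_{i=1}^{210} X_i, where X_i = 1_{π(i) > i}.
For each fixed i, π(i) is uniform over {1, …, 210} (marginal of a uniform permutation), so P[π(i) > i] = (n − i)/n. Summing: Σ_{i=1}^{210} (n − i)/n = (0 + 1 + … + 209)/210 = 210(210 − 1)/(2·210) = (210 − 1)/2.
Hence E[X] = Σ_{i=1}^{210} (210 − i)/210 = 209/2 ≈ 104.50000.

E[X] = 209/2 = 104.50000.


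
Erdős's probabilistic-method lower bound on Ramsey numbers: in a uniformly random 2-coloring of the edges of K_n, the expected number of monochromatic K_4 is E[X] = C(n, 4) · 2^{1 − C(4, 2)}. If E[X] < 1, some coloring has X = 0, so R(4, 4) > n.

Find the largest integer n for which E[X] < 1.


We need C(n, 4) · 2^{1 − 6} < 1, i.e. C(n, 4) < 2^{6 − 1} = 32.
Check values of n near the boundary:
  n = 4: C(4, 4) = 1; 1 < 32? YES
  n = 5: C(5, 4) = 5; 5 < 32? YES
  n = 6: C(6, 4) = 15; 15 < 32? YES
  n = 7: C(7, 4) = 35; 35 < 32? NO
  n = 8: C(8, 4) = 70; 70 < 32? NO
  n = 9: C(9, 4) = 126; 126 < 32? NO
The largest n with C(n, 4) < 32 is n = 6 (where E[X] = 15/32 ≈ 0.468750). Hence R(4, 4) > 6, i.e. R(4, 4) ≥ 7.

Largest n = 6; hence R(4, 4) > 6.


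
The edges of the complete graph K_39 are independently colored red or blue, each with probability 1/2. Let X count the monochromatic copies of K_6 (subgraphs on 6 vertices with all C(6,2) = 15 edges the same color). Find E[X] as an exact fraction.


Let X = Σ_S X_S over the C(39, 6) = 3262623 subsets S of size 6, where X_S = 1 if the K_6 on S is monochromatic.
For a fixed S, the K_6 on S has C(6, 2) = 15 edges. P[all 15 edges red] = (1/2)^15, and likewise for blue, so P[monochromatic] = 2·(1/2)^15 = 2^{1 − 15} = 1/16384.
By linearity of expectation: E[X] = C(39, 6) · 2^{1 − 15} = 3262623 · 1/16384 = 3262623/16384.
Numerically: E[X] ≈ 199.134705.

E[X] = C(39,6)·2^(1−C(6,2)) = 3262623/16384 ≈ 199.134705.


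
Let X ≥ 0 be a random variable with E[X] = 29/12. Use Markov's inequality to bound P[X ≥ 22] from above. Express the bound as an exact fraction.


μ = E[X] = 29/12, a = 22.
Markov: P[X ≥ 22] ≤ μ/a = (29/12)/22 = 29/264.
Numerically: ≈ 0.1098.
(Since a = 22 > μ = 2.4167, the bound 29/264 is < 1 and informative.)

P[X ≥ 22] ≤ 29/264 ≈ 0.1098.


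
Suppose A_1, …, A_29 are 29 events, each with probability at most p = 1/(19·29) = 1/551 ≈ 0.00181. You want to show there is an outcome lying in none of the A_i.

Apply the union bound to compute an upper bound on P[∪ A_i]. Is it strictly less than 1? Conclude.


Union bound: P[∪_{i=1}^{29} A_i] ≤ Σ_i P[A_i] ≤ 29·p = 29·(1/551) = 1/19.
Numerically: 1/19 ≈ 0.05263.
Is 1/19 < 1? YES.
Since P[∪ A_i] ≤ 1/19 < 1, the complement has P[∩ A_i^c] ≥ 1 − 1/19 = 18/19 > 0, so some outcome avoids every A_i.

29·p = 1/19 ≈ 0.05263; existence CERTIFIED by the union bound.


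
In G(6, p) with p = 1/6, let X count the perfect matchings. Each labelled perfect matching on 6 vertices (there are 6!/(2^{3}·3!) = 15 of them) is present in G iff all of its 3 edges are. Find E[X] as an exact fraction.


K_6 has 6!/(2^{3}·3!) = 15 labelled perfect matchings.
For each such perfect matching H, let X_H = 1 if all 3 edges of H are present in G. Then P[X_H = 1] = p^{3} = (1/6)^{3} = 1/216.
By linearity of expectation: E[X] = Σ_H E[X_H] = 15 · p^{3} = 15 · 1/216 = 5/72.
Numerically: E[X] ≈ 0.069444.

E[X] = 15 · (1/6)^{3} = 5/72 ≈ 0.069444.


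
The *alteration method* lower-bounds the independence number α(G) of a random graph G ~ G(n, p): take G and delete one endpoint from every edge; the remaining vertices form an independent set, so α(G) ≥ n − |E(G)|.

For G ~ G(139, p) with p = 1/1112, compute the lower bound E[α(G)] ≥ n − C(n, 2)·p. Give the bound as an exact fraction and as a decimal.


E[|E(G)|] = C(139, 2)·p = 9591 · (1/1112) = 69/8.
E[α(G)] ≥ n − E[|E(G)|] = 139 − 69/8 = 1043/8.
Numerically: ≈ 130.3750.
(This is only a lower bound; the true E[α(G)] may be larger.)

E[α(G)] ≥ 1043/8 ≈ 130.3750.


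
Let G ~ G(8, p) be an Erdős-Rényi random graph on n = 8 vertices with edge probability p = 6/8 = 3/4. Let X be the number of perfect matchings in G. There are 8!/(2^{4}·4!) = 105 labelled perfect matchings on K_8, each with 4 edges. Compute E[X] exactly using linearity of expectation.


K_8 has 8!/(2^{4}·4!) = 105 labelled perfect matchings.
For each such perfect matching H, let X_H = 1 if all 4 edges of H are present in G. Then P[X_H = 1] = p^{4} = (3/4)^{4} = 81/256.
Summing the indicators: E[X] = Σ_H E[X_H] = 105 · p^{4} = 105 · 81/256 = 8505/256.
Numerically: E[X] ≈ 33.223.

E[X] = 105 · (3/4)^{4} = 8505/256 ≈ 33.223.


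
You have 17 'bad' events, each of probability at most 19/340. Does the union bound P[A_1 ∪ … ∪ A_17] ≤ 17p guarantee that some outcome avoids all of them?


Union bound: P[∪_{i=1}^{17} A_i] ≤ Σ_i P[A_i] ≤ 17·p = 17·(19/340) = 19/20.
Numerically: 19/20 ≈ 0.950000.
Is 19/20 < 1? YES.
Since P[∪ A_i] ≤ 19/20 < 1, the complement has P[∩ A_i^c] ≥ 1 − 19/20 = 1/20 > 0, so some outcome avoids every A_i.

17·p = 19/20 ≈ 0.950000; existence CERTIFIED by the union bound.


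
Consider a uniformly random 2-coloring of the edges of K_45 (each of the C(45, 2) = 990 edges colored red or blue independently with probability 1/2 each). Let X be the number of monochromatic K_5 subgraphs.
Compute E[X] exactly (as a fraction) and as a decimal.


Let X = Σ_S X_S over the C(45, 5) = 1221759 subsets S of size 5, where X_S = 1 if the K_5 on S is monochromatic.
For a fixed S, the K_5 on S has C(5, 2) = 10 edges. P[all 10 edges red] = (1/2)^10, and likewise for blue, so P[monochromatic] = 2·(1/2)^10 = 2^{1 − 10} = 1/512.
By linearity of expectation: E[X] = C(45, 5) · 2^{1 − 10} = 1221759 · 1/512 = 1221759/512.
Numerically: E[X] ≈ 2386.2480.

E[X] = C(45,5)·2^(1−C(5,2)) = 1221759/512 ≈ 2386.2480.


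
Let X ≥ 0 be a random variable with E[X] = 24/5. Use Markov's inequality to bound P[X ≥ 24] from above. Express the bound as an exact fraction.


μ = E[X] = 24/5, a = 24.
Markov: P[X ≥ 24] ≤ μ/a = (24/5)/24 = 1/5.
Numerically: ≈ 0.200000.
(Since a = 24 > μ = 4.800000, the bound 1/5 is < 1 and informative.)

P[X ≥ 24] ≤ 1/5 ≈ 0.200000.


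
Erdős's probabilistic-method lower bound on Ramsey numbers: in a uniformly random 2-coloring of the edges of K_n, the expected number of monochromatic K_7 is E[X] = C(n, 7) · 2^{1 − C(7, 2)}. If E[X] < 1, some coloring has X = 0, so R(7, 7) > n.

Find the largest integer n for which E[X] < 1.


We need C(n, 7) · 2^{1 − 21} < 1, i.e. C(n, 7) < 2^{21 − 1} = 1048576.
Check values of n near the boundary:
  n = 23: C(23, 7) = 245157; 245157 < 1048576? YES
  n = 24: C(24, 7) = 346104; 346104 < 1048576? YES
  n = 25: C(25, 7) = 480700; 480700 < 1048576? YES
  n = 26: C(26, 7) = 657800; 657800 < 1048576? YES
  n = 27: C(27, 7) = 888030; 888030 < 1048576? YES
  n = 28: C(28, 7) = 1184040; 1184040 < 1048576? NO
  n = 29: C(29, 7) = 1560780; 1560780 < 1048576? NO
The largest n with C(n, 7) < 1048576 is n = 27 (where E[X] = 444015/524288 ≈ 0.8469). Hence R(7, 7) > 27, i.e. R(7, 7) ≥ 28.

Largest n = 27; hence R(7, 7) > 27.


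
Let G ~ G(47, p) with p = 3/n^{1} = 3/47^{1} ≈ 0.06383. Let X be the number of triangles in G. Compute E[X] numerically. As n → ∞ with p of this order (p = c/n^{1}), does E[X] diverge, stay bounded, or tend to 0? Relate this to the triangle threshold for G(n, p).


Number of potential triangles: C(47, 3) = 16215.
Each occurs with probability p³ ≈ (0.06383)³ ≈ 2.6005798e-04.
By linearity: E[X] = C(47, 3)·p³ ≈ 16215 · 2.6005798e-04 ≈ 4.21684.
Here α = 1, so p = 3/n is exactly at the triangle threshold p ~ 1/n. Asymptotically E[X] → c³/6 = 3³/6 = 9/2 ≈ 4.50000, a bounded constant. In this regime the triangle count is asymptotically Poisson(c³/6).

E[X] ≈ 4.21684; in regime p = Θ(1/n^{1}) E[X] stays bounded (at the triangle threshold p ~ 1/n).


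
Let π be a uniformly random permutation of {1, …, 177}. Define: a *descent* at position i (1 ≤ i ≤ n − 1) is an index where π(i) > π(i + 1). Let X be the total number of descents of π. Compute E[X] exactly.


Write X = Σ X_I over i = 1, …, 176, with X_I the indicator of one descent.
There are 176 indicators.
For each fixed i, the pair (π(i), π(i+1)) is a uniformly random ordered pair of distinct values from {1, …, 177}; by symmetry P[π(i) > π(i+1)] = 1/2.
By linearity: E[X] = 176 · (1/2) = (177 − 1) · (1/2) = 88 ≈ 88.0000.

E[X] = 88 = 88.0000.


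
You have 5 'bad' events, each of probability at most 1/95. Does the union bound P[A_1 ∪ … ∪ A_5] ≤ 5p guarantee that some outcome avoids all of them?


Union bound: P[∪_{i=1}^{5} A_i] ≤ Σ_i P[A_i] ≤ 5·p = 5·(1/95) = 1/19.
Numerically: 1/19 ≈ 0.05263.
Is 1/19 < 1? YES.
Since P[∪ A_i] ≤ 1/19 < 1, the complement has P[∩ A_i^c] ≥ 1 − 1/19 = 18/19 > 0, so some outcome avoids every A_i.

5·p = 1/19 ≈ 0.05263; existence CERTIFIED by the union bound.


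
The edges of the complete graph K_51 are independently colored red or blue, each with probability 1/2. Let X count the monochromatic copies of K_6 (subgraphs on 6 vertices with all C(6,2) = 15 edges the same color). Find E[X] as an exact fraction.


Let X = Σ_S X_S over the C(51, 6) = 18009460 subsets S of size 6, where X_S = 1 if the K_6 on S is monochromatic.
For a fixed S, the K_6 on S has C(6, 2) = 15 edges. P[all 15 edges red] = (1/2)^15, and likewise for blue, so P[monochromatic] = 2·(1/2)^15 = 2^{1 − 15} = 1/16384.
Summing: E[X] = C(51, 6) · 2^{1 − 15} = 18009460 · 1/16384 = 4502365/4096.
Numerically: E[X] ≈ 1099.210205.

E[X] = C(51,6)·2^(1−C(6,2)) = 4502365/4096 ≈ 1099.210205.


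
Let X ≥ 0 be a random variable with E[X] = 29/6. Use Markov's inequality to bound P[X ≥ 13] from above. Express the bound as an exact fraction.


μ = E[X] = 29/6, a = 13.
Markov: P[X ≥ 13] ≤ μ/a = (29/6)/13 = 29/78.
Numerically: ≈ 0.371795.
(Since a = 13 > μ = 4.833333, the bound 29/78 is < 1 and informative.)

P[X ≥ 13] ≤ 29/78 ≈ 0.371795.


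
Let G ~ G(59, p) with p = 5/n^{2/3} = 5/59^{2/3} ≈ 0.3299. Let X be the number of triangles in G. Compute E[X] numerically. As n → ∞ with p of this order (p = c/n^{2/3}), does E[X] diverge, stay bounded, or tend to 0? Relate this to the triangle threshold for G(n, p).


Number of potential triangles: C(59, 3) = 32509.
Each occurs with probability p³ ≈ (0.3299)³ ≈ 3.590922e-02.
By linearity: E[X] = C(59, 3)·p³ ≈ 32509 · 3.590922e-02 ≈ 1167.3729.
Since α = 2/3 < 1, p = c/n^{2/3} ≫ 1/n is above the triangle threshold p ~ 1/n. Asymptotically E[X] ~ (c³/6)·n^{3(1−α)} = (5³/6)·n^{1} → ∞; triangles are abundant w.h.p.

E[X] ≈ 1167.3729; in regime p = Θ(1/n^{2/3}) E[X] diverges (above the triangle threshold p ~ 1/n).


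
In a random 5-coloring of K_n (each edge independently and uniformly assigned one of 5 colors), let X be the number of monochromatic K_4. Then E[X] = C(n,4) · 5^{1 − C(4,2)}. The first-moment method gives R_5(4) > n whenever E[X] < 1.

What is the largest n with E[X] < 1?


We need C(n, 4) · 5^{1 − 6} < 1, i.e. C(n, 4) < 5^{6 − 1} = 3125.
Check values of n near the boundary:
  n = 13: C(13, 4) = 715; 715 < 3125? YES
  n = 14: C(14, 4) = 1001; 1001 < 3125? YES
  n = 15: C(15, 4) = 1365; 1365 < 3125? YES
  n = 16: C(16, 4) = 1820; 1820 < 3125? YES
  n = 17: C(17, 4) = 2380; 2380 < 3125? YES
  n = 18: C(18, 4) = 3060; 3060 < 3125? YES
  n = 19: C(19, 4) = 3876; 3876 < 3125? NO
The largest n with C(n, 4) < 3125 is n = 18 (where E[X] = 612/625 ≈ 0.979). Hence R_5(4) > 18, i.e. R_5(4) ≥ 19.

Largest n = 18; hence R_5(4) > 18.


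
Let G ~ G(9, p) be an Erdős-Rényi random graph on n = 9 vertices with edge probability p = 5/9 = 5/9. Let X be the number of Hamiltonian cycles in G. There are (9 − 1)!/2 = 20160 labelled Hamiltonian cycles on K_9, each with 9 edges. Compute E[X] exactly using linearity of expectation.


K_9 has (9 − 1)!/2 = 20160 labelled Hamiltonian cycles.
For each such Hamiltonian cycle H, let X_H = 1 if all 9 edges of H are present in G. Then P[X_H = 1] = p^{9} = (5/9)^{9} = 1953125/387420489.
Summing the indicators: E[X] = Σ_H E[X_H] = 20160 · p^{9} = 20160 · 1953125/387420489 = 4375000000/43046721.
Numerically: E[X] ≈ 101.6.

E[X] = 20160 · (5/9)^{9} = 4375000000/43046721 ≈ 101.6.


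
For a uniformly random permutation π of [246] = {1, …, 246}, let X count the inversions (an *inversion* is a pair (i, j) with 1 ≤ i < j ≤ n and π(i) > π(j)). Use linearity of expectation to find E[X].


Write X = Σ X_I over the C(246, 2) = 30135 pairs i < j, with X_I the indicator of one inversion.
There are 30135 indicators.
For each fixed pair i < j, the values π(i) and π(j) are two distinct elements of {1, …, 246} in uniformly random order; by symmetry P[π(i) > π(j)] = 1/2.
By linearity: E[X] = 30135 · (1/2) = C(246, 2) · (1/2) = 30135/2 = 30135/2 ≈ 15067.500.

E[X] = 30135/2 = 15067.500.


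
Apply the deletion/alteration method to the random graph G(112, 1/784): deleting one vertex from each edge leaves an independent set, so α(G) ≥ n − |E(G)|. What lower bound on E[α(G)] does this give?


E[|E(G)|] = C(112, 2)·p = 6216 · (1/784) = 111/14.
E[α(G)] ≥ n − E[|E(G)|] = 112 − 111/14 = 1457/14.
Numerically: ≈ 104.071429.
(This is only a lower bound; the true E[α(G)] may be larger.)

E[α(G)] ≥ 1457/14 ≈ 104.071429.


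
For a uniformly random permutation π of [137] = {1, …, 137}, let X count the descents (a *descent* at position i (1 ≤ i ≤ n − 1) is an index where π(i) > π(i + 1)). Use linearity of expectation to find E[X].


Write X = Σ X_I over i = 1, …, 136, with X_I the indicator of one descent.
There are 136 indicators.
For each fixed i, the pair (π(i), π(i+1)) is a uniformly random ordered pair of distinct values from {1, …, 137}; by symmetry P[π(i) > π(i+1)] = 1/2.
By linearity: E[X] = 136 · (1/2) = (137 − 1) · (1/2) = 68 ≈ 68.000000.

E[X] = 68 = 68.000000.


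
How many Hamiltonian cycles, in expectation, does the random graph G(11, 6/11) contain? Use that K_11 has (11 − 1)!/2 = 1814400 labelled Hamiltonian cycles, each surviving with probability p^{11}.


K_11 has (11 − 1)!/2 = 1814400 labelled Hamiltonian cycles.
For each such Hamiltonian cycle H, let X_H = 1 if all 11 edges of H are present in G. Then P[X_H = 1] = p^{11} = (6/11)^{11} = 362797056/285311670611.
By linearity: E[X] = Σ_H E[X_H] = 1814400 · p^{11} = 1814400 · 362797056/285311670611 = 658258978406400/285311670611.
Numerically: E[X] ≈ 2307.16.

E[X] = 1814400 · (6/11)^{11} = 658258978406400/285311670611 ≈ 2307.16.


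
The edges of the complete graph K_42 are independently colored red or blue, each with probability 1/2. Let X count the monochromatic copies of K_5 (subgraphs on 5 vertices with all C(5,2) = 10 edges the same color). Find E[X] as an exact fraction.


Let X = Σ_S X_S over the C(42, 5) = 850668 subsets S of size 5, where X_S = 1 if the K_5 on S is monochromatic.
For a fixed S, the K_5 on S has C(5, 2) = 10 edges. P[all 10 edges red] = (1/2)^10, and likewise for blue, so P[monochromatic] = 2·(1/2)^10 = 2^{1 − 10} = 1/512.
By linearity: E[X] = C(42, 5) · 2^{1 − 10} = 850668 · 1/512 = 212667/128.
Numerically: E[X] ≈ 1661.461.

E[X] = C(42,5)·2^(1−C(5,2)) = 212667/128 ≈ 1661.461.


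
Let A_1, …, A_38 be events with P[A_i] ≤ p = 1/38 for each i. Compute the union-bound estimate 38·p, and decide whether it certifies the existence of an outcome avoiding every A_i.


Union bound: P[∪_{i=1}^{38} A_i] ≤ Σ_i P[A_i] ≤ 38·p = 38·(1/38) = 1.
Numerically: 1 ≈ 1.0000000.
Is 1 < 1? NO.
Since the bound 1 is ≥ 1, the union bound is uninformative here; it does NOT by itself certify existence.

38·p = 1 ≈ 1.0000000; existence NOT certified by the union bound.


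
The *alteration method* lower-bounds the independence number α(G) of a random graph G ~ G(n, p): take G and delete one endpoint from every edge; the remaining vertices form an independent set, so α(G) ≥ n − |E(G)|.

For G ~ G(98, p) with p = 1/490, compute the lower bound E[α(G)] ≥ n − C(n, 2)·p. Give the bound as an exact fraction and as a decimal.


E[|E(G)|] = C(98, 2)·p = 4753 · (1/490) = 97/10.
E[α(G)] ≥ n − E[|E(G)|] = 98 − 97/10 = 883/10.
Numerically: ≈ 88.3000.
(This is only a lower bound; the true E[α(G)] may be larger.)

E[α(G)] ≥ 883/10 ≈ 88.3000.
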